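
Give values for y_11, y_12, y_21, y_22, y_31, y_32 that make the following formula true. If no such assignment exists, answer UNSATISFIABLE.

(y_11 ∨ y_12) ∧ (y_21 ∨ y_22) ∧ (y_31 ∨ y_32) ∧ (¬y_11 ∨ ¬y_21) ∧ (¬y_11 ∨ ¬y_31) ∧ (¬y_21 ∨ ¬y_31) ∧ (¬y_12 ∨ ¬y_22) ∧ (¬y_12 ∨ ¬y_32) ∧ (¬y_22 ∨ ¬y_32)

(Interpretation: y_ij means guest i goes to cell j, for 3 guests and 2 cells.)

Try y_11 = True.
(¬y_21) alone gives y_21 = False.
(y_22) alone gives y_22 = True.
(¬y_31) alone gives y_31 = False.
(y_32) alone gives y_32 = True.
Now (¬y_32) is unsatisfied and unit — conflict.
That branch fails; take y_11 = False instead.
(y_12) alone gives y_12 = True.
(¬y_22) alone gives y_22 = False.
(y_21) alone gives y_21 = True.
(¬y_31) alone gives y_31 = False.
(y_32) alone gives y_32 = True.
Now (¬y_32) is unsatisfied and unit — conflict.
Either choice for y_11 ends in contradiction.

UNSATISFIABLE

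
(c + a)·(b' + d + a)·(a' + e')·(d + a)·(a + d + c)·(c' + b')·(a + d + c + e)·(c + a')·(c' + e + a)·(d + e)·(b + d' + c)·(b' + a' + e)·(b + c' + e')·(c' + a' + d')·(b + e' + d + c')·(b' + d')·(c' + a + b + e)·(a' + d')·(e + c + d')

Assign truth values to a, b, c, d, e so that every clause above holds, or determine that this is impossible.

Suppose c = 1.
(b') alone gives b = 0.
(e') alone gives e = 0.
(a) alone gives a = 1.
(d) alone gives d = 1.
Now (d') is unsatisfied and unit — conflict.
That branch fails; take c = 0 instead.
(a) alone gives a = 1.
Now (a') is unsatisfied and unit — conflict.
Either choice for c ends in contradiction.

UNSATISFIABLE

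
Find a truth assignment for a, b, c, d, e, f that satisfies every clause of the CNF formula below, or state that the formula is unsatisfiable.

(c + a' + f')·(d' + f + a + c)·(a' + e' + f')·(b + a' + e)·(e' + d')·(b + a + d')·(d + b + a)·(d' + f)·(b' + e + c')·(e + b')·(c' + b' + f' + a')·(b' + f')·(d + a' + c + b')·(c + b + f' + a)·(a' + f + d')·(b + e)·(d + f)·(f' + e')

UNSATISFIABLE

Try e = 0.
The clause (b') is unit, so b = 0.
That conflicts with the unit clause (b).
That branch fails; take e = 1 instead.
The clause (d') is unit, so d = 0.
The clause (f) is unit, so f = 1.
That conflicts with the unit clause (f').
Both values of e lead to a conflict.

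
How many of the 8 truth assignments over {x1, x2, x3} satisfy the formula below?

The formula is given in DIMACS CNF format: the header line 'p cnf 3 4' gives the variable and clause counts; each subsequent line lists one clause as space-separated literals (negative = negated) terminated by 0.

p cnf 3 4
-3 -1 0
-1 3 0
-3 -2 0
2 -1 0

There are 2^3 = 8 truth assignments over (x1, x2, x3).
Check each against the 4 clauses (columns in the order x1, x2, x3):
  F F F  ✓ satisfies all
  F F T  ✓ satisfies all
  F T F  ✓ satisfies all
  F T T  ✗ fails (¬x3 ∨ ¬x2)
  T F F  ✗ fails (¬x1 ∨ x3)
  T F T  ✗ fails (¬x3 ∨ ¬x1)
  T T F  ✗ fails (¬x1 ∨ x3)
  T T T  ✗ fails (¬x3 ∨ ¬x1)
3 of the 8 rows are models.

3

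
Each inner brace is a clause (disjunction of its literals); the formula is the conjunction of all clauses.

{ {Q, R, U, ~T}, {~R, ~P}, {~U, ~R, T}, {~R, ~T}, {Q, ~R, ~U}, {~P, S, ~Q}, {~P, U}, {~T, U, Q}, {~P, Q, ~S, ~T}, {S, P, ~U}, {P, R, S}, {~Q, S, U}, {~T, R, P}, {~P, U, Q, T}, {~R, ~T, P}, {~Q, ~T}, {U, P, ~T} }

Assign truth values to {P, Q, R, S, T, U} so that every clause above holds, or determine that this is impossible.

P ↦ 0, Q ↦ 0, R ↦ 0, S ↦ 1, T ↦ 0, U ↦ 0

Case R = 0:
Case P = 0:
Unit clause (S) forces S = 1.
Unit clause (~T) forces T = 0.
Every clause is now satisfied; Q, U are unconstrained.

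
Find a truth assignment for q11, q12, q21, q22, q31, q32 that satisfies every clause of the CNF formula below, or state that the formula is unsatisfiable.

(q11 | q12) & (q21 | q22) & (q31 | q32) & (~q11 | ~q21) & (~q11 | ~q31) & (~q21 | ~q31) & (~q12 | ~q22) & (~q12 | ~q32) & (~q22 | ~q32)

UNSATISFIABLE

Case q11 = 1:
Unit clause (~q21) forces q21 = 0.
Unit clause (q22) forces q22 = 1.
Unit clause (~q31) forces q31 = 0.
Unit clause (q32) forces q32 = 1.
But (~q32) is also a unit clause — contradiction.
Backtrack on q11: now try q11 = 0.
Unit clause (q12) forces q12 = 1.
Unit clause (~q22) forces q22 = 0.
Unit clause (q21) forces q21 = 1.
Unit clause (~q31) forces q31 = 0.
Unit clause (q32) forces q32 = 1.
But (~q32) is also a unit clause — contradiction.
Both values of q11 lead to a conflict.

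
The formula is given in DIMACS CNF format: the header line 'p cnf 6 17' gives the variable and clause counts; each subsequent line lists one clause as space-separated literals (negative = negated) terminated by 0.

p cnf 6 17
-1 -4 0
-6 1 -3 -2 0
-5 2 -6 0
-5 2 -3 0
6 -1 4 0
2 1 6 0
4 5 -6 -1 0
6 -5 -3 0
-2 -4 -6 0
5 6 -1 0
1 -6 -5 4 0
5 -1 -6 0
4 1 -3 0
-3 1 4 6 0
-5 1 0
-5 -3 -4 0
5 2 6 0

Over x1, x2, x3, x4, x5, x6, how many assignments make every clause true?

There are 2^6 = 64 truth assignments over (x1, x2, x3, x4, x5, x6).
Split on x1. With x1 = True, the clauses containing x1 are satisfied and ¬x1 drops from the rest; 2 of the 2^5 = 32 assignments to the other variables satisfy what remains.
With x1 = False, by the same count on the reduced clause set, 7 assignments work.
(One model: x1=F, x2=F, x3=F, x4=F, x5=F, x6=T.)
Total: 2 + 7 = 9.

9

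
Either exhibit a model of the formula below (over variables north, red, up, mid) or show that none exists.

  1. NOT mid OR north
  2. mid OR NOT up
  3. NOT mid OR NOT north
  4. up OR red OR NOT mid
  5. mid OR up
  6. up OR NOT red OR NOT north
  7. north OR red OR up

Try mid = false.
From the singleton clause (NOT up), up = false.
That conflicts with the unit clause (up).
That branch fails; take mid = true instead.
From the singleton clause (north), north = true.
That conflicts with the unit clause (NOT north).
Both values of mid lead to a conflict.

UNSATISFIABLE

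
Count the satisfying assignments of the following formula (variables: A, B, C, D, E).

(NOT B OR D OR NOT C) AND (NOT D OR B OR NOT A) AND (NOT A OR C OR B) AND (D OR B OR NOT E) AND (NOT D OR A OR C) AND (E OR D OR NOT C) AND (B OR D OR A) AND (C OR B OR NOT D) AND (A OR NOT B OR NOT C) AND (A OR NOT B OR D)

8

There are 2^5 = 32 truth assignments over (A, B, C, D, E).
Split on A. With A = true, the clauses containing A are satisfied and NOT A drops from the rest; 6 of the 2^4 = 16 assignments to the other variables satisfy what remains.
With A = false, by the same count on the reduced clause set, 2 assignments work.
Total: 6 + 2 = 8.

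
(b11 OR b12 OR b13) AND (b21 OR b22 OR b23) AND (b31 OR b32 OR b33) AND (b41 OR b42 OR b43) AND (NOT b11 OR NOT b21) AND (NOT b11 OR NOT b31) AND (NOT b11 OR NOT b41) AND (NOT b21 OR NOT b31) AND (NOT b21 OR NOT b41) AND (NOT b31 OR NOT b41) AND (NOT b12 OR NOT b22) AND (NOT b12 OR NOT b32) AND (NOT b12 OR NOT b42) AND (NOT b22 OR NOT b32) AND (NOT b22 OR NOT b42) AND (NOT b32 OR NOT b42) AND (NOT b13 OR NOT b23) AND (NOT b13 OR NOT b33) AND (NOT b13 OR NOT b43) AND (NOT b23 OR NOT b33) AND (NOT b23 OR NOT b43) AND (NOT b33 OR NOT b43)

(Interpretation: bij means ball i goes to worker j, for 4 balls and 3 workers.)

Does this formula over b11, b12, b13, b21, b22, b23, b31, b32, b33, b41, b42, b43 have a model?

Unsatisfiable

Suppose b11 = false.
Suppose b12 = true.
The clause (NOT b22) is unit, so b22 = false.
The clause (NOT b32) is unit, so b32 = false.
The clause (NOT b42) is unit, so b42 = false.
Suppose b21 = true.
The clause (NOT b31) is unit, so b31 = false.
The clause (b33) is unit, so b33 = true.
The clause (NOT b41) is unit, so b41 = false.
The clause (b43) is unit, so b43 = true.
That conflicts with the unit clause (NOT b43).
Undo b21 and try b21 = false.
The clause (b23) is unit, so b23 = true.
The clause (NOT b13) is unit, so b13 = false.
The clause (NOT b33) is unit, so b33 = false.
The clause (b31) is unit, so b31 = true.
The clause (NOT b41) is unit, so b41 = false.
The clause (b43) is unit, so b43 = true.
That conflicts with the unit clause (NOT b43).
Either choice for b21 ends in contradiction.
Undo b12 and try b12 = false.
The clause (b13) is unit, so b13 = true.
The clause (NOT b23) is unit, so b23 = false.
The clause (NOT b33) is unit, so b33 = false.
The clause (NOT b43) is unit, so b43 = false.
Suppose b21 = true.
The clause (NOT b31) is unit, so b31 = false.
The clause (b32) is unit, so b32 = true.
The clause (NOT b41) is unit, so b41 = false.
The clause (b42) is unit, so b42 = true.
That conflicts with the unit clause (NOT b42).
Undo b21 and try b21 = false.
The clause (b22) is unit, so b22 = true.
The clause (NOT b32) is unit, so b32 = false.
The clause (b31) is unit, so b31 = true.
The clause (NOT b41) is unit, so b41 = false.
The clause (b42) is unit, so b42 = true.
That conflicts with the unit clause (NOT b42).
Either choice for b21 ends in contradiction.
Either choice for b12 ends in contradiction.
Undo b11 and try b11 = true.
The clause (NOT b21) is unit, so b21 = false.
The clause (NOT b31) is unit, so b31 = false.
The clause (NOT b41) is unit, so b41 = false.
Suppose b22 = true.
The clause (NOT b12) is unit, so b12 = false.
The clause (NOT b32) is unit, so b32 = false.
The clause (b33) is unit, so b33 = true.
The clause (NOT b42) is unit, so b42 = false.
The clause (b43) is unit, so b43 = true.
That conflicts with the unit clause (NOT b43).
Undo b22 and try b22 = false.
The clause (b23) is unit, so b23 = true.
The clause (NOT b13) is unit, so b13 = false.
The clause (NOT b33) is unit, so b33 = false.
The clause (b32) is unit, so b32 = true.
The clause (NOT b12) is unit, so b12 = false.
The clause (NOT b42) is unit, so b42 = false.
The clause (b43) is unit, so b43 = true.
That conflicts with the unit clause (NOT b43).
Either choice for b22 ends in contradiction.
Either choice for b11 ends in contradiction.
No assignment satisfies every clause.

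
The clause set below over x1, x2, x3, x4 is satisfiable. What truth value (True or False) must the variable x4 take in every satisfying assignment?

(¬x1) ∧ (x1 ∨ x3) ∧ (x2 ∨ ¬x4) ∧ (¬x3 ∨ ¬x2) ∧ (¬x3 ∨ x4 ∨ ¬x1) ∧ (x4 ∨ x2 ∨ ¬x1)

False

Suppose x4 = True.
The clause (¬x1) is unit, so x1 = False.
The clause (x3) is unit, so x3 = True.
The clause (x2) is unit, so x2 = True.
That conflicts with the unit clause (¬x2).
So every satisfying assignment has x4 = False.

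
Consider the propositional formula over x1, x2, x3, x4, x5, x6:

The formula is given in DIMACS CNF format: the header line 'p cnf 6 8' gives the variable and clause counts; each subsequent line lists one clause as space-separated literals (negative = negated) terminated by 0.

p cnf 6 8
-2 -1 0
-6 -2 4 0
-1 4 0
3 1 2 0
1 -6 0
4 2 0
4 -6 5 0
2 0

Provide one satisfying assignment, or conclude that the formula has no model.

x1: False, x2: True, x3: False, x4: True, x5: False, x6: False

(x2) alone gives x2 = True.
(¬x1) alone gives x1 = False.
(¬x6) alone gives x6 = False.
All clauses hold; x3, x4, x5 can take either value.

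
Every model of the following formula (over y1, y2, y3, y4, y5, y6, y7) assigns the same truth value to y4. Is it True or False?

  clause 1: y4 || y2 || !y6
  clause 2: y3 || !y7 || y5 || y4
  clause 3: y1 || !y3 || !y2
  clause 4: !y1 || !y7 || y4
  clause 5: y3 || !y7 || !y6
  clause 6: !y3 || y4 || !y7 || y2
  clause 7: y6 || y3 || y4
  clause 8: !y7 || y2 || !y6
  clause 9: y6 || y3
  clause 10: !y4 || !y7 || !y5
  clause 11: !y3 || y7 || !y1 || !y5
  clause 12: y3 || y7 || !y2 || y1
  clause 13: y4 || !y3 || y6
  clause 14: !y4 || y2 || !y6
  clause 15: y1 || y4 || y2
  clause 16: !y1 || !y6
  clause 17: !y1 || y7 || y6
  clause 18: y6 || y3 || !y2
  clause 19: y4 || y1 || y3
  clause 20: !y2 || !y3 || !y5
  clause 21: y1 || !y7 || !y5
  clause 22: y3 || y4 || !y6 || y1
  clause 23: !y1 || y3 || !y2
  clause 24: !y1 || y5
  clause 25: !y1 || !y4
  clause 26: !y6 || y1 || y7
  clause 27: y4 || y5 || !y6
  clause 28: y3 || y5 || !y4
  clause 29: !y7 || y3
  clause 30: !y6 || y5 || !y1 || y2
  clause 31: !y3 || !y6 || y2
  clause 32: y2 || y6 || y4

Suppose y4 = false.
Case y2 = true:
Case y1 = true:
From the singleton clause (!y7), y7 = false.
From the singleton clause (!y6), y6 = false.
Now (y6) is unsatisfied and unit — conflict.
Undo y1 and try y1 = false.
From the singleton clause (!y3), y3 = false.
Now (y3) is unsatisfied and unit — conflict.
Both values of y1 lead to a conflict.
Undo y2 and try y2 = false.
From the singleton clause (!y6), y6 = false.
Now (y6) is unsatisfied and unit — conflict.
Both values of y2 lead to a conflict.
So every satisfying assignment has y4 = True.

True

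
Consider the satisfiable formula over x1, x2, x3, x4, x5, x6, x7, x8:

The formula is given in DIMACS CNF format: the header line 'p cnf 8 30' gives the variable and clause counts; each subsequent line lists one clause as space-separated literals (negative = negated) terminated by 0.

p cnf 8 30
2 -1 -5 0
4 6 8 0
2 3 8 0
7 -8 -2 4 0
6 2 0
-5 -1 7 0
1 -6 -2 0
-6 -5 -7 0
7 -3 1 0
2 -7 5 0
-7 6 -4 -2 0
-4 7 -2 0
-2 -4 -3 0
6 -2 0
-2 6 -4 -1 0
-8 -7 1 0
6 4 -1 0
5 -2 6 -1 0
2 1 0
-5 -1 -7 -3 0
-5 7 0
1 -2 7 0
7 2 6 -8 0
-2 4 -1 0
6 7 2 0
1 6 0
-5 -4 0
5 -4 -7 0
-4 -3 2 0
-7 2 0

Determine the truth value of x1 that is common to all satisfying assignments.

Suppose x1 = False.
From the singleton clause (x2), x2 = True.
From the singleton clause (¬x6), x6 = False.
But (x6) is also a unit clause — contradiction.
So every satisfying assignment has x1 = True.

True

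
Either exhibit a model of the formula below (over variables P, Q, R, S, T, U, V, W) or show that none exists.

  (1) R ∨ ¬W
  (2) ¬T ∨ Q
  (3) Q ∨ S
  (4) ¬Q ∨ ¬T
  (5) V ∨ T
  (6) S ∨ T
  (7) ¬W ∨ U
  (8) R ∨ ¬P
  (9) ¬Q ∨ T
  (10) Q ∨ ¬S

UNSATISFIABLE

Branch on R: set R = True.
Branch on T: set T = False.
Unit clause (V) forces V = True.
Unit clause (S) forces S = True.
Unit clause (¬Q) forces Q = False.
Now (Q) is unsatisfied and unit — conflict.
Backtrack on T: now try T = True.
Unit clause (Q) forces Q = True.
Now (¬Q) is unsatisfied and unit — conflict.
Neither T = True nor T = False works.
Backtrack on R: now try R = False.
Unit clause (¬W) forces W = False.
Unit clause (¬P) forces P = False.
Branch on T: set T = False.
Unit clause (V) forces V = True.
Unit clause (S) forces S = True.
Unit clause (¬Q) forces Q = False.
Now (Q) is unsatisfied and unit — conflict.
Backtrack on T: now try T = True.
Unit clause (Q) forces Q = True.
Now (¬Q) is unsatisfied and unit — conflict.
Neither T = True nor T = False works.
Neither R = True nor R = False works.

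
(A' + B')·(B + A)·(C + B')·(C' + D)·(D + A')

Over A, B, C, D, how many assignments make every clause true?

There are 2^4 = 16 truth assignments over (A, B, C, D).
Check each against the 5 clauses (columns in the order A, B, C, D):
  F F F F  ✗ fails (B + A)
  F F F T  ✗ fails (B + A)
  F F T F  ✗ fails (B + A)
  F F T T  ✗ fails (B + A)
  F T F F  ✗ fails (C + B')
  F T F T  ✗ fails (C + B')
  F T T F  ✗ fails (C' + D)
  F T T T  ✓ satisfies all
  T F F F  ✗ fails (D + A')
  T F F T  ✓ satisfies all
  T F T F  ✗ fails (C' + D)
  T F T T  ✓ satisfies all
  T T F F  ✗ fails (A' + B')
  T T F T  ✗ fails (A' + B')
  T T T F  ✗ fails (A' + B')
  T T T T  ✗ fails (A' + B')
3 of the 16 rows are models.

3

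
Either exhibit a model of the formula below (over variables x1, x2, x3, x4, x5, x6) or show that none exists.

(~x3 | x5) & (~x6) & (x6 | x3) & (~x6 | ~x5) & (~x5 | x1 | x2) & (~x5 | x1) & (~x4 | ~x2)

From the singleton clause (~x6), x6 = 0.
From the singleton clause (x3), x3 = 1.
From the singleton clause (x5), x5 = 1.
From the singleton clause (x1), x1 = 1.
Suppose x4 = 1.
From the singleton clause (~x2), x2 = 0.
Every clause now holds.

x1=1; x2=0; x3=1; x4=1; x5=1; x6=0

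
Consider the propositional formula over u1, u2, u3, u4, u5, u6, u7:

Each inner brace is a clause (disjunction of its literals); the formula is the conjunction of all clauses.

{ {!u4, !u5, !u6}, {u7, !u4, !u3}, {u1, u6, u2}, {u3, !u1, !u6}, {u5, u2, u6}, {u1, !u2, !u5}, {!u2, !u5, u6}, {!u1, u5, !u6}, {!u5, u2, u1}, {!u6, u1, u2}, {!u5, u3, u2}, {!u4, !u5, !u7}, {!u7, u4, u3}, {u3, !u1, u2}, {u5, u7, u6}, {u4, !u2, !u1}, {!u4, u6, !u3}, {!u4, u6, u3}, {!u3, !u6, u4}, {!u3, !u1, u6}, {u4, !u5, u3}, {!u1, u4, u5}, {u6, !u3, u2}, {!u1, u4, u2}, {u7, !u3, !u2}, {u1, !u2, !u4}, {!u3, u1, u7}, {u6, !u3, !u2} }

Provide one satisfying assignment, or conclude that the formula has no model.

Branch on u4: set u4 = false.
Branch on u7: set u7 = false.
Branch on u5: set u5 = false.
Unit clause (u6) forces u6 = true.
Unit clause (!u1) forces u1 = false.
Unit clause (u2) forces u2 = true.
Unit clause (!u3) forces u3 = false.
This assignment satisfies each clause.

u1 ↦ false, u2 ↦ true, u3 ↦ false, u4 ↦ false, u5 ↦ false, u6 ↦ true, u7 ↦ false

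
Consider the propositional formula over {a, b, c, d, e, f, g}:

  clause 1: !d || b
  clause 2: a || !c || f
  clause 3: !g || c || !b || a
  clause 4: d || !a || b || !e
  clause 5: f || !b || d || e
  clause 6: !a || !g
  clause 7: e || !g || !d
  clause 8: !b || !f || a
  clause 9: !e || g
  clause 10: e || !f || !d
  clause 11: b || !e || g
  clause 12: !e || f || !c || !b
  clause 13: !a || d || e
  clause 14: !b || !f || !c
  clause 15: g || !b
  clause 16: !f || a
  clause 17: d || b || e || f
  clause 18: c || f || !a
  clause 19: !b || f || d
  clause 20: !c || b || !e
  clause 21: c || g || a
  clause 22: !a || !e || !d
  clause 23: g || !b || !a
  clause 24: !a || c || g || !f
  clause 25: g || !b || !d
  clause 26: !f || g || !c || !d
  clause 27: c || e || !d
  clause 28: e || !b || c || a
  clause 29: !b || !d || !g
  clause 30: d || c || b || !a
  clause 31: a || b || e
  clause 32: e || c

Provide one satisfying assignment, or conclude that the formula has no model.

a=false, b=false, c=false, d=false, e=true, f=false, g=true

Branch on d: set d = false.
Branch on a: set a = false.
(!f) alone gives f = false.
(!c) alone gives c = false.
(!b) alone gives b = false.
(e) alone gives e = true.
(g) alone gives g = true.
This assignment satisfies each clause.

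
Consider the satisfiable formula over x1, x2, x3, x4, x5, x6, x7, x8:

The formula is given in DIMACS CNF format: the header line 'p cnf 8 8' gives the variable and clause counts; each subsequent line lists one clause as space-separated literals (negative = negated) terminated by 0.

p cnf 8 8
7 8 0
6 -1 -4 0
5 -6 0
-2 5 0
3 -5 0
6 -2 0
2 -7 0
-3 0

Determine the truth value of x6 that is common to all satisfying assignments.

False

Suppose x6 = True.
Unit clause (x5) forces x5 = True.
Unit clause (x3) forces x3 = True.
That conflicts with the unit clause (¬x3).
So every satisfying assignment has x6 = False.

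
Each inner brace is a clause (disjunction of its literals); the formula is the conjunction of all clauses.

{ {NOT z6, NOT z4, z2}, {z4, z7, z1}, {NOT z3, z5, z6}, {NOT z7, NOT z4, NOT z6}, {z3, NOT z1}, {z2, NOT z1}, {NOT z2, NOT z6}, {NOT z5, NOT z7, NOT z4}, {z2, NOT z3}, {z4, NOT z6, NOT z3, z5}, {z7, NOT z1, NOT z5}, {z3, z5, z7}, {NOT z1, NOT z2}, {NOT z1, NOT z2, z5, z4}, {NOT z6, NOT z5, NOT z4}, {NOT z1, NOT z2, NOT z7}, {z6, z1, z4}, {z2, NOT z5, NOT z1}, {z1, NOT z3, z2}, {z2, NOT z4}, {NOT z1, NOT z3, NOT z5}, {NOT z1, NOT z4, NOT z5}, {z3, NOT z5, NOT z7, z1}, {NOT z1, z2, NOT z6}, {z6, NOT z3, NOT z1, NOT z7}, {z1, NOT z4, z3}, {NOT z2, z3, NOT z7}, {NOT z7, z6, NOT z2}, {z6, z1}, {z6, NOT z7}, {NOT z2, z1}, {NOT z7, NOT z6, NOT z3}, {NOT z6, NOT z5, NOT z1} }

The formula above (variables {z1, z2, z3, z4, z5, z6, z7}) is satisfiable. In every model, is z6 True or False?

Suppose z6 = false.
(z1) alone gives z1 = true.
(z3) alone gives z3 = true.
(z5) alone gives z5 = true.
That conflicts with the unit clause (NOT z5).
So every satisfying assignment has z6 = True.

True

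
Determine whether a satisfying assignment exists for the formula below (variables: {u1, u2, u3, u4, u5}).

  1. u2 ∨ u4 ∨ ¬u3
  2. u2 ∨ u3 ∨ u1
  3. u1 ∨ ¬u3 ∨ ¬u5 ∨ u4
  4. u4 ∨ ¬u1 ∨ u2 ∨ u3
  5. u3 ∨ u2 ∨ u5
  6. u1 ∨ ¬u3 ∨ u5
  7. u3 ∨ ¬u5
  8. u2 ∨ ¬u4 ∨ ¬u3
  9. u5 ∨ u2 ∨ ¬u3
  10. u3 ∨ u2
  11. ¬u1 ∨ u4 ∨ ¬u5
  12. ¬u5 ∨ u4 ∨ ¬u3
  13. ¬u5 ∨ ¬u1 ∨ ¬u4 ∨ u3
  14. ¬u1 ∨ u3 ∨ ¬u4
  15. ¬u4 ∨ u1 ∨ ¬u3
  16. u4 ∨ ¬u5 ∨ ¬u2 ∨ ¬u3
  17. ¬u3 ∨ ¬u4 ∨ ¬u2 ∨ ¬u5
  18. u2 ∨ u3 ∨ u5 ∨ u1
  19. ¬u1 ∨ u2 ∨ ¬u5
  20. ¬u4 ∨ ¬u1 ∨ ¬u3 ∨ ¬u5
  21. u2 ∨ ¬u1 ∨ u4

Satisfiable

Case u3 = True:
Case u2 = True:
Case u1 = True:
Case u4 = False:
The clause (¬u5) is unit, so u5 = False.
Every clause now holds.
A satisfying assignment: u1=True,  u2=True,  u3=True,  u4=False,  u5=False.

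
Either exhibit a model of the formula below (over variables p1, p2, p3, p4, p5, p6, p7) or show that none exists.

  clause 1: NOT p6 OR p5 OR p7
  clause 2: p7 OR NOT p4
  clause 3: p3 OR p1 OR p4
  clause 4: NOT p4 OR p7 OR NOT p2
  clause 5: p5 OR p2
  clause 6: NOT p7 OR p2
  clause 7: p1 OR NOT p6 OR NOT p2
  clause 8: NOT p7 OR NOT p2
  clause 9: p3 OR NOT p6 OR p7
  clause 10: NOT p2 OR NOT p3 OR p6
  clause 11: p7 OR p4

UNSATISFIABLE

Suppose p7 = true.
From the singleton clause (p2), p2 = true.
Now (NOT p2) is unsatisfied and unit — conflict.
Backtrack on p7: now try p7 = false.
From the singleton clause (NOT p4), p4 = false.
Now (p4) is unsatisfied and unit — conflict.
Neither p7 = true nor p7 = false works.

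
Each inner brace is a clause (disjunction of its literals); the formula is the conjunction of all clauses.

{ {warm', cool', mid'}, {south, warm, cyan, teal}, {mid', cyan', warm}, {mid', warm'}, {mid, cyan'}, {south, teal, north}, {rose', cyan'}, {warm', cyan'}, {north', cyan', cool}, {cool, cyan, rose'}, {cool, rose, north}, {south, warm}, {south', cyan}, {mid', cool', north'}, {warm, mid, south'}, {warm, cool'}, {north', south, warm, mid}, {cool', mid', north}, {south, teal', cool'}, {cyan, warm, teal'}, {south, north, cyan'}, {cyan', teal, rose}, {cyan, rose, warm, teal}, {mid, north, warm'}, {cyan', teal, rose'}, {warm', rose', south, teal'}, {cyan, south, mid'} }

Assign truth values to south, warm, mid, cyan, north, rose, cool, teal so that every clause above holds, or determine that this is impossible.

Try mid = 0.
From the singleton clause (cyan'), cyan = 0.
From the singleton clause (south'), south = 0.
From the singleton clause (warm), warm = 1.
From the singleton clause (north), north = 1.
Try cool = 1.
From the singleton clause (teal'), teal = 0.
Every clause is now satisfied; rose is unconstrained.

south ↦ 0,  warm ↦ 1,  mid ↦ 0,  cyan ↦ 0,  north ↦ 1,  rose ↦ 0,  cool ↦ 1,  teal ↦ 0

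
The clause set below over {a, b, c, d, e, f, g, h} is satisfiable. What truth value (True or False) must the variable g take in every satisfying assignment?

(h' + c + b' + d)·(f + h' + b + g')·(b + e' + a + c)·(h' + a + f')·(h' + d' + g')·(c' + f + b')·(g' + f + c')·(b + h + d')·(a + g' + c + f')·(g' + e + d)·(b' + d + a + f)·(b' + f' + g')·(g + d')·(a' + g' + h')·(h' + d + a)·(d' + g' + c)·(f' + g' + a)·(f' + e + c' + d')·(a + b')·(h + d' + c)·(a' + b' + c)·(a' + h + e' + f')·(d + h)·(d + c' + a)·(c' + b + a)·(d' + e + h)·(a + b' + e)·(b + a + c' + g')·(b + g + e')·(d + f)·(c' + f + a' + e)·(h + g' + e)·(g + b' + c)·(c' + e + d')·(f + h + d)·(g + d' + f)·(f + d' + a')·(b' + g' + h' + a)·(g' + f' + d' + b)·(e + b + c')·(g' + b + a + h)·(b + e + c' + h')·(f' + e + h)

False

Suppose g = 1.
Try h = 0.
From the singleton clause (d), d = 1.
From the singleton clause (b), b = 1.
From the singleton clause (f'), f = 0.
From the singleton clause (c'), c = 0.
But (c) is also a unit clause — contradiction.
So h must be the other value — set h = 1.
From the singleton clause (d'), d = 0.
From the singleton clause (e), e = 1.
From the singleton clause (a'), a = 0.
But (a) is also a unit clause — contradiction.
Neither h = 1 nor h = 0 works.
So every satisfying assignment has g = False.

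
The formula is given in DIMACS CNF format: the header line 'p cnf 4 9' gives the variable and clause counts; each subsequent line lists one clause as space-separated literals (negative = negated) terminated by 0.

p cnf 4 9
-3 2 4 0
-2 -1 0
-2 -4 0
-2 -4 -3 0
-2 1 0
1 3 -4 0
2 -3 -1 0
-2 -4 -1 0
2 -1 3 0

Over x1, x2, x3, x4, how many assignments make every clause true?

2

There are 2^4 = 16 truth assignments over (x1, x2, x3, x4).
Check each against the 9 clauses (columns in the order x1, x2, x3, x4):
  F F F F  ✓ satisfies all
  F F F T  ✗ fails (x1 ∨ x3 ∨ ¬x4)
  F F T F  ✗ fails (¬x3 ∨ x2 ∨ x4)
  F F T T  ✓ satisfies all
  F T F F  ✗ fails (¬x2 ∨ x1)
  F T F T  ✗ fails (¬x2 ∨ ¬x4)
  F T T F  ✗ fails (¬x2 ∨ x1)
  F T T T  ✗ fails (¬x2 ∨ ¬x4)
  T F F F  ✗ fails (x2 ∨ ¬x1 ∨ x3)
  T F F T  ✗ fails (x2 ∨ ¬x1 ∨ x3)
  T F T F  ✗ fails (¬x3 ∨ x2 ∨ x4)
  T F T T  ✗ fails (x2 ∨ ¬x3 ∨ ¬x1)
  T T F F  ✗ fails (¬x2 ∨ ¬x1)
  T T F T  ✗ fails (¬x2 ∨ ¬x1)
  T T T F  ✗ fails (¬x2 ∨ ¬x1)
  T T T T  ✗ fails (¬x2 ∨ ¬x1)
2 of the 16 rows are models.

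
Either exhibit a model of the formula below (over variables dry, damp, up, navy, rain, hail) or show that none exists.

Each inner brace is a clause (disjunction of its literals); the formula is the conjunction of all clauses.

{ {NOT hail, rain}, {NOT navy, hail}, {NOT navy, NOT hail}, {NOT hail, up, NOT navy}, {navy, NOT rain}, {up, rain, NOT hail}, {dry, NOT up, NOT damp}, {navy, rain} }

UNSATISFIABLE

Branch on hail: set hail = false.
From the singleton clause (NOT navy), navy = false.
From the singleton clause (NOT rain), rain = false.
But (rain) is also a unit clause — contradiction.
So hail must be the other value — set hail = true.
From the singleton clause (rain), rain = true.
From the singleton clause (NOT navy), navy = false.
But (navy) is also a unit clause — contradiction.
Neither hail = true nor hail = false works.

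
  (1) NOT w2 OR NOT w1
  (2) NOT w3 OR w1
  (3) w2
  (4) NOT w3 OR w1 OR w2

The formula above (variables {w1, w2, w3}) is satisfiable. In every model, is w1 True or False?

False

Suppose w1 = true.
Unit clause (NOT w2) forces w2 = false.
That conflicts with the unit clause (w2).
So every satisfying assignment has w1 = False.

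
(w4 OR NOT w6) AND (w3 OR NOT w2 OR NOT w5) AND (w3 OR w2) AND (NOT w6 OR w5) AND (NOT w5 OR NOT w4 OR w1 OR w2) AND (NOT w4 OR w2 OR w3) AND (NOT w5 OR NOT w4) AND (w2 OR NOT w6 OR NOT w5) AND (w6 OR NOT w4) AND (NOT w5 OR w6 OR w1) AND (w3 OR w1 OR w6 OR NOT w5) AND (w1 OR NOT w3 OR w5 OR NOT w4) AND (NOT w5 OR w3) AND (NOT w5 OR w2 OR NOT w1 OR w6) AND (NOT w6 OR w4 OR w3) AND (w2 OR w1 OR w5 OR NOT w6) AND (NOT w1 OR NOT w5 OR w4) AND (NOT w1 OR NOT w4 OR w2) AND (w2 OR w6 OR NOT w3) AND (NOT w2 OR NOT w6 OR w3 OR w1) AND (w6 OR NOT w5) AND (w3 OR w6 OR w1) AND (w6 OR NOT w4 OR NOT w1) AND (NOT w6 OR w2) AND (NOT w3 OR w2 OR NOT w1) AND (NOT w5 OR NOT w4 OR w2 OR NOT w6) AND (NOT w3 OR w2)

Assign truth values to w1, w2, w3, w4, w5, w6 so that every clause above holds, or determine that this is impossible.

w1=false; w2=true; w3=true; w4=false; w5=false; w6=false

Try w4 = false.
From the singleton clause (NOT w6), w6 = false.
From the singleton clause (NOT w5), w5 = false.
Try w3 = true.
From the singleton clause (w2), w2 = true.
All clauses hold; w1 can take either value.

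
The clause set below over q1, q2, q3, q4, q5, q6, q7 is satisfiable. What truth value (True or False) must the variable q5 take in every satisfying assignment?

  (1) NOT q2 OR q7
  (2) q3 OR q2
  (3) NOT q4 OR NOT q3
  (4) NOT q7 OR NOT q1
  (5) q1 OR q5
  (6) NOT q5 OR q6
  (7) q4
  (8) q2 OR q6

True

Suppose q5 = false.
From the singleton clause (q1), q1 = true.
From the singleton clause (NOT q7), q7 = false.
From the singleton clause (NOT q2), q2 = false.
From the singleton clause (q3), q3 = true.
From the singleton clause (NOT q4), q4 = false.
That conflicts with the unit clause (q4).
So every satisfying assignment has q5 = True.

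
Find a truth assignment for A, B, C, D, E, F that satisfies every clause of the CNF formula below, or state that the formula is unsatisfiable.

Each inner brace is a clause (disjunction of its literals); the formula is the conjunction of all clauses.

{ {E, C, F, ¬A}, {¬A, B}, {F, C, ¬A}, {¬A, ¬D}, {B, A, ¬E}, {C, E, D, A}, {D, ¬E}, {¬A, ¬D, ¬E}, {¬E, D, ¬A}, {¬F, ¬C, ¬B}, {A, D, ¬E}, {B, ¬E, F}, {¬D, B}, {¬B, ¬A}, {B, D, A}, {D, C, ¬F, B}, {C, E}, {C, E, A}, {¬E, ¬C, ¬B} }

Suppose A = False.
Suppose B = True.
Suppose D = True.
Suppose F = False.
Suppose C = True.
Unit clause (¬E) forces E = False.
All clauses are satisfied.

A=False,  B=True,  C=True,  D=True,  E=False,  F=False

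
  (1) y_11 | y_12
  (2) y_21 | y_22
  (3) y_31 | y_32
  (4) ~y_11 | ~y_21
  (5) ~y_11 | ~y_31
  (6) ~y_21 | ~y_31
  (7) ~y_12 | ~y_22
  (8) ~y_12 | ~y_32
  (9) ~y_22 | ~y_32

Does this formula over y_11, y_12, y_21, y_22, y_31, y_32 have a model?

Branch on y_11: set y_11 = 1.
The clause (~y_21) is unit, so y_21 = 0.
The clause (y_22) is unit, so y_22 = 1.
The clause (~y_31) is unit, so y_31 = 0.
The clause (y_32) is unit, so y_32 = 1.
That conflicts with the unit clause (~y_32).
That branch fails; take y_11 = 0 instead.
The clause (y_12) is unit, so y_12 = 1.
The clause (~y_22) is unit, so y_22 = 0.
The clause (y_21) is unit, so y_21 = 1.
The clause (~y_31) is unit, so y_31 = 0.
The clause (y_32) is unit, so y_32 = 1.
That conflicts with the unit clause (~y_32).
Either choice for y_11 ends in contradiction.
No assignment satisfies every clause.

No, unsatisfiable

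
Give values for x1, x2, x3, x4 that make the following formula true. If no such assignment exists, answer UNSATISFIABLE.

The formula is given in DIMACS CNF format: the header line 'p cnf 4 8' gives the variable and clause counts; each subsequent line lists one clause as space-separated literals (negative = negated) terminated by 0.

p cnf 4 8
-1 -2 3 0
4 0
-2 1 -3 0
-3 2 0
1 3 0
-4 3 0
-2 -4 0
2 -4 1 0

The clause (x4) is unit, so x4 = True.
The clause (x3) is unit, so x3 = True.
The clause (x2) is unit, so x2 = True.
That conflicts with the unit clause (¬x2).

UNSATISFIABLE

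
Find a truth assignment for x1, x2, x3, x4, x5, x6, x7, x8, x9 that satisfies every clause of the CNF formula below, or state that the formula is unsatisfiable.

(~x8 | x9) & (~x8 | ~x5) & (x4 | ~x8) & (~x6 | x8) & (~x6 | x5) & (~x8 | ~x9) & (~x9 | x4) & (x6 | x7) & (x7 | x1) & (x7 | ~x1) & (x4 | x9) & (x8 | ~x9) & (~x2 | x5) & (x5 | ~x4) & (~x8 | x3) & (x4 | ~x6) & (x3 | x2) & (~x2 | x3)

Branch on x8: set x8 = 0.
From the singleton clause (~x6), x6 = 0.
From the singleton clause (x7), x7 = 1.
From the singleton clause (~x9), x9 = 0.
From the singleton clause (x4), x4 = 1.
From the singleton clause (x5), x5 = 1.
Branch on x3: set x3 = 1.
All clauses hold; x1, x2 can take either value.

x1: 1,  x2: 1,  x3: 1,  x4: 1,  x5: 1,  x6: 0,  x7: 1,  x8: 0,  x9: 0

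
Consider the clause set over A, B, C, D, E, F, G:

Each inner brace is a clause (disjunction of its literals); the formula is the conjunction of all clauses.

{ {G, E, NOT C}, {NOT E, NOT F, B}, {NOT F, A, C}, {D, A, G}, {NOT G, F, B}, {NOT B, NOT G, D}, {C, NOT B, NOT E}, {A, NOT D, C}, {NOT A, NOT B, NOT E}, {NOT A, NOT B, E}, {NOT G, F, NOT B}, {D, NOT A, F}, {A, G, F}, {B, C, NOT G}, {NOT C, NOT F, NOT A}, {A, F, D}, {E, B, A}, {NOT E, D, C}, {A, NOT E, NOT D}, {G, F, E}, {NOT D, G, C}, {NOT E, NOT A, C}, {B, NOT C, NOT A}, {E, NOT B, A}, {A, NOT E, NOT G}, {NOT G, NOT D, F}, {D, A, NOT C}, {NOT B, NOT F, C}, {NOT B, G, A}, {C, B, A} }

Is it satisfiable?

Yes

Branch on G: set G = false.
Branch on E: set E = false.
(NOT C) alone gives C = false.
(F) alone gives F = true.
(A) alone gives A = true.
(NOT B) alone gives B = false.
(NOT D) alone gives D = false.
Every clause now holds.
A satisfying assignment: A ↦ true; B ↦ false; C ↦ false; D ↦ false; E ↦ false; F ↦ true; G ↦ false.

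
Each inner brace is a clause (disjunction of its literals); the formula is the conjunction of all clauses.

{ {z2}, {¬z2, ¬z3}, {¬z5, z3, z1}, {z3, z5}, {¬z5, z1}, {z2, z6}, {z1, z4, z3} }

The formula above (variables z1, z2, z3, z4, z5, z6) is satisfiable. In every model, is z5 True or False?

True

Suppose z5 = False.
Unit clause (z2) forces z2 = True.
Unit clause (¬z3) forces z3 = False.
That conflicts with the unit clause (z3).
So every satisfying assignment has z5 = True.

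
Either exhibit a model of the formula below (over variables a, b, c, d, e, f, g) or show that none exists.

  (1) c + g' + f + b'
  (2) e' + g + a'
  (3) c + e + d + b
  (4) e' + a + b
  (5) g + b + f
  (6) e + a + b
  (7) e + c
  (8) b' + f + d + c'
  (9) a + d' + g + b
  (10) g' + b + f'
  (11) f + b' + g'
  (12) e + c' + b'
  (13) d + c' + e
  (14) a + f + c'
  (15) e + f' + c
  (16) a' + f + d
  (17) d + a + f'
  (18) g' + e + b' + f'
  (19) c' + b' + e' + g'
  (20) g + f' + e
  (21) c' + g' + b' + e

a ↦ 0,  b ↦ 1,  c ↦ 0,  d ↦ 0,  e ↦ 1,  f ↦ 0,  g ↦ 0

Suppose e = 1.
Suppose g = 0.
(a') alone gives a = 0.
(b) alone gives b = 1.
Suppose f = 0.
(c') alone gives c = 0.
Every clause is now satisfied; d is unconstrained.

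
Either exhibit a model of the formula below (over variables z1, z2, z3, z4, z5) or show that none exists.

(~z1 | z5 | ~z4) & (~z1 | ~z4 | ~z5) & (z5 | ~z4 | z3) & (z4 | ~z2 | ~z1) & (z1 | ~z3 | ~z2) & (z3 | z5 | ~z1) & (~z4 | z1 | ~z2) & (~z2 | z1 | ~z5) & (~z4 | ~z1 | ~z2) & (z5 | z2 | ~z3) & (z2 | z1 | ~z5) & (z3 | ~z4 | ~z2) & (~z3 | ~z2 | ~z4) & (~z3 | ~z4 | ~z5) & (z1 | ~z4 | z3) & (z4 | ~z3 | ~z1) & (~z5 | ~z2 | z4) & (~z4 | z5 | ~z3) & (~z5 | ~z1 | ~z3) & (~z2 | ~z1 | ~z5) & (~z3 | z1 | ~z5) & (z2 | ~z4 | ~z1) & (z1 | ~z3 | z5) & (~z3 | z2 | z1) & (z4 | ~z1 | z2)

Branch on z1: set z1 = 0.
Branch on z3: set z3 = 0.
Unit clause (~z4) forces z4 = 0.
Branch on z2: set z2 = 0.
Unit clause (~z5) forces z5 = 0.
All clauses are satisfied.

z1 ↦ 0, z2 ↦ 0, z3 ↦ 0, z4 ↦ 0, z5 ↦ 0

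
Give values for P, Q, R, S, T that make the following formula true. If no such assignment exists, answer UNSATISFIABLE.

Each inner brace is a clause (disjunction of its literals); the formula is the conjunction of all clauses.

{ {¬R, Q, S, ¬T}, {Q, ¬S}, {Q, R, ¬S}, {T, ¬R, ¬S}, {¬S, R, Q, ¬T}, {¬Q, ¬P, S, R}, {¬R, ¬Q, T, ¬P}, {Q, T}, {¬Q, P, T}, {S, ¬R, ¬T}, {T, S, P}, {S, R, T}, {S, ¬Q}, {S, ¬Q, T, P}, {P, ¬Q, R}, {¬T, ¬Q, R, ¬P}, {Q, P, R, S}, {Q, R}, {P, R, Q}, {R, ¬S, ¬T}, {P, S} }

Try Q = True.
Unit clause (S) forces S = True.
Try T = True.
Unit clause (R) forces R = True.
No clause remains; P is free.

P ↦ True,  Q ↦ True,  R ↦ True,  S ↦ True,  T ↦ True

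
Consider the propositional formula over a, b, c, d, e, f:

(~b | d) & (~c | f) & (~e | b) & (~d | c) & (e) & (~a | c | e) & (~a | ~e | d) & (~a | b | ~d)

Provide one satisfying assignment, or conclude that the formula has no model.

a=1; b=1; c=1; d=1; e=1; f=1

(e) alone gives e = 1.
(b) alone gives b = 1.
(d) alone gives d = 1.
(c) alone gives c = 1.
(f) alone gives f = 1.
Every clause is now satisfied; a is unconstrained.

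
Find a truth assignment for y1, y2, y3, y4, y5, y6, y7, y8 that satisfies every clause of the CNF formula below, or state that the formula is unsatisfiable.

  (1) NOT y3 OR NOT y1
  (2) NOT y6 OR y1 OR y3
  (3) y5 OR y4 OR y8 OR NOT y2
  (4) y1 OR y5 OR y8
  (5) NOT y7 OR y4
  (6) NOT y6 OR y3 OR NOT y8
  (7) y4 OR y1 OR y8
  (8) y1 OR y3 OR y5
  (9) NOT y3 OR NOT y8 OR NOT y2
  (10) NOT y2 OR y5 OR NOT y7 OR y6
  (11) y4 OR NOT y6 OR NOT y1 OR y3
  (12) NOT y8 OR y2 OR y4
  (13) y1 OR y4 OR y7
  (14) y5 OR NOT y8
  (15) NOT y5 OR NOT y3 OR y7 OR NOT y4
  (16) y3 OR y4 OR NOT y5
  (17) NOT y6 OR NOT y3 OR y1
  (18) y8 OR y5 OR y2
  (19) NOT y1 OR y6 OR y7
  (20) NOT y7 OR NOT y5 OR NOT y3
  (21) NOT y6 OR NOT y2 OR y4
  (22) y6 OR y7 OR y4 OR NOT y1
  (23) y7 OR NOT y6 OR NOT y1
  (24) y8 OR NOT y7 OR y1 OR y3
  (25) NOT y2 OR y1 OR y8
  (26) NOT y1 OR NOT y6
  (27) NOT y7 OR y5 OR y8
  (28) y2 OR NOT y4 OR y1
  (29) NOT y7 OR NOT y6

Suppose y3 = false.
Suppose y6 = false.
Suppose y7 = true.
From the singleton clause (y4), y4 = true.
Suppose y1 = true.
Suppose y2 = true.
From the singleton clause (y5), y5 = true.
Every clause is now satisfied; y8 is unconstrained.

y1=true; y2=true; y3=false; y4=true; y5=true; y6=false; y7=true; y8=false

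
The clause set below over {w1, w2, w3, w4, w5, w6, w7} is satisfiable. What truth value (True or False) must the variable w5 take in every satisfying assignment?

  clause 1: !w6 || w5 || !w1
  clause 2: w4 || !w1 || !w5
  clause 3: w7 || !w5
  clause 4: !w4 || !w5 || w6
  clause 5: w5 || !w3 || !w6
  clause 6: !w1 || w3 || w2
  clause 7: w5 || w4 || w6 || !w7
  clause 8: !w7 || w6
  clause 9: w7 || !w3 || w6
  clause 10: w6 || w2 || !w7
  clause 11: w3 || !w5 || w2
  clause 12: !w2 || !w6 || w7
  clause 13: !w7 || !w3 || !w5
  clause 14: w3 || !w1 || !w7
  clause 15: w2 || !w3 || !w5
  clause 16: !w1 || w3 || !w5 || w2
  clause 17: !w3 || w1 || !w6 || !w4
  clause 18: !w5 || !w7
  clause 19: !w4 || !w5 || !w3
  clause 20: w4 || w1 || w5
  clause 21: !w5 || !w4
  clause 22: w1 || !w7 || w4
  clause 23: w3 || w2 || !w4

Suppose w5 = true.
The clause (w7) is unit, so w7 = true.
But (!w7) is also a unit clause — contradiction.
So every satisfying assignment has w5 = False.

False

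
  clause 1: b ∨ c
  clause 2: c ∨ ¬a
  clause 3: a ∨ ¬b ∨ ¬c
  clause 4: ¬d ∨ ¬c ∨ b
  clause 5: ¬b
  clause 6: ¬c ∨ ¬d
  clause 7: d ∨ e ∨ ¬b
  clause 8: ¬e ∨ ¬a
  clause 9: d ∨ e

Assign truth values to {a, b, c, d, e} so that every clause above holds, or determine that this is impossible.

a ↦ False; b ↦ False; c ↦ True; d ↦ False; e ↦ True

(¬b) alone gives b = False.
(c) alone gives c = True.
(¬d) alone gives d = False.
(e) alone gives e = True.
(¬a) alone gives a = False.
Every clause now holds.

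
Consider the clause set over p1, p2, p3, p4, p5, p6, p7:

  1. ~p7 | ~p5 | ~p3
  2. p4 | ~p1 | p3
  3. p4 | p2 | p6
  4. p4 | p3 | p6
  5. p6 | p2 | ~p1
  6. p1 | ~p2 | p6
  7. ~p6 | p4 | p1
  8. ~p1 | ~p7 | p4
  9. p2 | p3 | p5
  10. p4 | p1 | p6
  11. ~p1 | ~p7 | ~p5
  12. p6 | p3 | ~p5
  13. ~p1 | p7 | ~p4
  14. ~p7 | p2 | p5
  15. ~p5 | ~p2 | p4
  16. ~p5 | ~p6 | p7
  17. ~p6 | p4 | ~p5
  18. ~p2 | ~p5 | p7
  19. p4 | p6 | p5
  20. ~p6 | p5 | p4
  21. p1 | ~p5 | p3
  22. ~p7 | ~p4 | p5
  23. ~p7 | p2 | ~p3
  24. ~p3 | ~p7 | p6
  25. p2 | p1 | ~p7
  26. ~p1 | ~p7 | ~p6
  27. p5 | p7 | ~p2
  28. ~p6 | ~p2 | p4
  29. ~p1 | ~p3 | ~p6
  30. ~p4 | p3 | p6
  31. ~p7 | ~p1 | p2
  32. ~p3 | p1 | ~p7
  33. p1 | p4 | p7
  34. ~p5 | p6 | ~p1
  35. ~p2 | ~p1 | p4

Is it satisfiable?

Satisfiable

Suppose p7 = 0.
Suppose p1 = 0.
From the singleton clause (p4), p4 = 1.
Suppose p2 = 0.
Suppose p3 = 1.
Suppose p5 = 1.
From the singleton clause (~p6), p6 = 0.
Every clause now holds.
A satisfying assignment: p1 ↦ 0, p2 ↦ 0, p3 ↦ 1, p4 ↦ 1, p5 ↦ 1, p6 ↦ 0, p7 ↦ 0.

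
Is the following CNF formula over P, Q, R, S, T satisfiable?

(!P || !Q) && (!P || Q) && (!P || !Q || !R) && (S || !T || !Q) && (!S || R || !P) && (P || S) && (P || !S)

Try P = false.
(S) alone gives S = true.
That conflicts with the unit clause (!S).
So P must be the other value — set P = true.
(!Q) alone gives Q = false.
That conflicts with the unit clause (Q).
Either choice for P ends in contradiction.
No assignment satisfies every clause.

No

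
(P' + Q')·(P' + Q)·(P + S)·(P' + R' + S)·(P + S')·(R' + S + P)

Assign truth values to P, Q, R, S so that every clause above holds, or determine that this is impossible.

UNSATISFIABLE

Branch on P: set P = 0.
The clause (S) is unit, so S = 1.
Now (S') is unsatisfied and unit — conflict.
Backtrack on P: now try P = 1.
The clause (Q') is unit, so Q = 0.
Now (Q) is unsatisfied and unit — conflict.
Either choice for P ends in contradiction.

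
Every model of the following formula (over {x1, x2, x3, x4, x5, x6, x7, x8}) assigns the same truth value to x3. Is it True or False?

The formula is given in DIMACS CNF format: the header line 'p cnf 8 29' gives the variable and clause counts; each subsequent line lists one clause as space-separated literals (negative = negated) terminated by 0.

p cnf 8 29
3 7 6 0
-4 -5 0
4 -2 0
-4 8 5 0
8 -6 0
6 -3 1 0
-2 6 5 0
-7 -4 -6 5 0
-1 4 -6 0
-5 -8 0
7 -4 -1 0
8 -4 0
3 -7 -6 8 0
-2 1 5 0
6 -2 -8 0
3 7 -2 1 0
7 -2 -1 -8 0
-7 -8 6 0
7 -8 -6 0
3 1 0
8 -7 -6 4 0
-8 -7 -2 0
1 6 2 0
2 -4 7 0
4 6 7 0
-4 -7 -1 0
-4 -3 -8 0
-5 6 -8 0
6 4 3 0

Suppose x3 = False.
From the singleton clause (x1), x1 = True.
Try x7 = True.
From the singleton clause (¬x4), x4 = False.
From the singleton clause (¬x2), x2 = False.
From the singleton clause (¬x6), x6 = False.
But (x6) is also a unit clause — contradiction.
So x7 must be the other value — set x7 = False.
From the singleton clause (x6), x6 = True.
From the singleton clause (x8), x8 = True.
But (¬x8) is also a unit clause — contradiction.
Neither x7 = True nor x7 = False works.
So every satisfying assignment has x3 = True.

True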